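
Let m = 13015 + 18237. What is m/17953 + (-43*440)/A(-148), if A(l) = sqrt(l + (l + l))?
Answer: 2404/1381 + 9460*I*sqrt(111)/111 ≈ 1.7408 + 897.9*I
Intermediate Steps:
m = 31252
A(l) = sqrt(3)*sqrt(l) (A(l) = sqrt(l + 2*l) = sqrt(3*l) = sqrt(3)*sqrt(l))
m/17953 + (-43*440)/A(-148) = 31252/17953 + (-43*440)/((sqrt(3)*sqrt(-148))) = 31252*(1/17953) - 18920*(-I*sqrt(111)/222) = 2404/1381 - 18920*(-I*sqrt(111)/222) = 2404/1381 - (-9460)*I*sqrt(111)/111 = 2404/1381 + 9460*I*sqrt(111)/111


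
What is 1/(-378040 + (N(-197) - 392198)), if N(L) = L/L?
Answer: -1/770237 ≈ -1.2983e-6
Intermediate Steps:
N(L) = 1
1/(-378040 + (N(-197) - 392198)) = 1/(-378040 + (1 - 392198)) = 1/(-378040 - 392197) = 1/(-770237) = -1/770237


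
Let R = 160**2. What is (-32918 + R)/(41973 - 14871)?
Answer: -3659/13551 ≈ -0.27002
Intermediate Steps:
R = 25600
(-32918 + R)/(41973 - 14871) = (-32918 + 25600)/(41973 - 14871) = -7318/27102 = -7318*1/27102 = -3659/13551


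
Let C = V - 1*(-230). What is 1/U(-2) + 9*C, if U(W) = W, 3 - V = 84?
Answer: 2681/2 ≈ 1340.5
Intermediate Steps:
V = -81 (V = 3 - 1*84 = 3 - 84 = -81)
C = 149 (C = -81 - 1*(-230) = -81 + 230 = 149)
1/U(-2) + 9*C = 1/(-2) + 9*149 = -½ + 1341 = 2681/2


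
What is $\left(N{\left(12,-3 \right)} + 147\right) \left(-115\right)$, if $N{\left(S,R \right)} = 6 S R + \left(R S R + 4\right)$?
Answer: $-4945$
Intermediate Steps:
$N{\left(S,R \right)} = 4 + S R^{2} + 6 R S$ ($N{\left(S,R \right)} = 6 R S + \left(S R^{2} + 4\right) = 6 R S + \left(4 + S R^{2}\right) = 4 + S R^{2} + 6 R S$)
$\left(N{\left(12,-3 \right)} + 147\right) \left(-115\right) = \left(\left(4 + 12 \left(-3\right)^{2} + 6 \left(-3\right) 12\right) + 147\right) \left(-115\right) = \left(\left(4 + 12 \cdot 9 - 216\right) + 147\right) \left(-115\right) = \left(\left(4 + 108 - 216\right) + 147\right) \left(-115\right) = \left(-104 + 147\right) \left(-115\right) = 43 \left(-115\right) = -4945$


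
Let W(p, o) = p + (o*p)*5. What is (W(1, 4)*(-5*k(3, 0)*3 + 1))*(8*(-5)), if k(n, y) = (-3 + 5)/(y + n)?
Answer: 7560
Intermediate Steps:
W(p, o) = p + 5*o*p
k(n, y) = 2/(n + y)
(W(1, 4)*(-5*k(3, 0)*3 + 1))*(8*(-5)) = ((1*(1 + 5*4))*(-5*2/(3 + 0)*3 + 1))*(8*(-5)) = ((1*(1 + 20))*(-5*2/3*3 + 1))*(-40) = ((1*21)*(-5*2*(1/3)*3 + 1))*(-40) = (21*(-10*3/3 + 1))*(-40) = (21*(-5*2 + 1))*(-40) = (21*(-10 + 1))*(-40) = (21*(-9))*(-40) = -189*(-40) = 7560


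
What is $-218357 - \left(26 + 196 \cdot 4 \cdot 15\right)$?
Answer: $-230143$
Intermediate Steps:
$-218357 - \left(26 + 196 \cdot 4 \cdot 15\right) = -218357 - 11786 = -230143$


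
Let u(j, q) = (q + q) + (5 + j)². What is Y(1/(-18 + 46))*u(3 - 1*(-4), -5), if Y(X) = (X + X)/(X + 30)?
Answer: 268/841 ≈ 0.31867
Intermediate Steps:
u(j, q) = (5 + j)² + 2*q (u(j, q) = 2*q + (5 + j)² = (5 + j)² + 2*q)
Y(X) = 2*X/(30 + X) (Y(X) = (2*X)/(30 + X) = 2*X/(30 + X))
Y(1/(-18 + 46))*u(3 - 1*(-4), -5) = (2/((-18 + 46)*(30 + 1/(-18 + 46))))*((5 + (3 - 1*(-4)))² + 2*(-5)) = (2/(28*(30 + 1/28)))*((5 + (3 + 4))² - 10) = (2*(1/28)/(30 + 1/28))*((5 + 7)² - 10) = (2*(1/28)/(841/28))*(12² - 10) = (2*(1/28)*(28/841))*(144 - 10) = (2/841)*134 = 268/841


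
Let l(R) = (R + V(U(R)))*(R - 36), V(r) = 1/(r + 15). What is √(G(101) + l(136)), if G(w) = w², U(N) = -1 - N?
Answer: √88560471/61 ≈ 154.27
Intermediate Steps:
V(r) = 1/(15 + r)
l(R) = (-36 + R)*(R + 1/(14 - R)) (l(R) = (R + 1/(15 + (-1 - R)))*(R - 36) = (R + 1/(14 - R))*(-36 + R) = (-36 + R)*(R + 1/(14 - R)))
√(G(101) + l(136)) = √(101² + (36 - 1*136 + 136*(-36 + 136)*(-14 + 136))/(-14 + 136)) = √(10201 + (36 - 136 + 136*100*122)/122) = √(10201 + (36 - 136 + 1659200)/122) = √(10201 + (1/122)*1659100) = √(10201 + 829550/61) = √(1451811/61) = √88560471/61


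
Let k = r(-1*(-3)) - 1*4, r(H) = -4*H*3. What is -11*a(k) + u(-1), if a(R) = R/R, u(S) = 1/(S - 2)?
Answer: -34/3 ≈ -11.333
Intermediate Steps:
u(S) = 1/(-2 + S)
r(H) = -12*H
k = -40 (k = -(-12)*(-3) - 1*4 = -12*3 - 4 = -36 - 4 = -40)
a(R) = 1
-11*a(k) + u(-1) = -11*1 + 1/(-2 - 1) = -11 + 1/(-3) = -11 - 1/3 = -34/3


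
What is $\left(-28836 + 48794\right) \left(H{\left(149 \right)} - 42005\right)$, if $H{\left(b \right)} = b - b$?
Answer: $-838335790$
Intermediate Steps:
$H{\left(b \right)} = 0$
$\left(-28836 + 48794\right) \left(H{\left(149 \right)} - 42005\right) = \left(-28836 + 48794\right) \left(0 - 42005\right) = 19958 \left(-42005\right) = -838335790$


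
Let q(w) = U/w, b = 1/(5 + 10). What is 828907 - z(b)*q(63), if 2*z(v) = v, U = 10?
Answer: 156663422/189 ≈ 8.2891e+5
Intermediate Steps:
b = 1/15 ≈ 0.066667
z(v) = v/2
q(w) = 10/w
828907 - z(b)*q(63) = 828907 - (1/2)*(1/15)*10/63 = 828907 - 10*(1/63)/30 = 828907 - 10/(30*63) = 828907 - 1*1/189 = 828907 - 1/189 = 156663422/189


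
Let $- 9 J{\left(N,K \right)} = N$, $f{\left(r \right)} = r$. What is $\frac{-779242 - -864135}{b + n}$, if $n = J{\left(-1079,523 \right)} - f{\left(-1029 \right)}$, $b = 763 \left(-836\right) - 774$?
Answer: $- \frac{764037}{5737438} \approx -0.13317$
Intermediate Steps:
$b = -638642$ ($b = -637868 - 774 = -638642$)
$J{\left(N,K \right)} = - \frac{N}{9}$
$n = \frac{10340}{9}$ ($n = \left(- \frac{1}{9}\right) \left(-1079\right) - -1029 = \frac{1079}{9} + 1029 = \frac{10340}{9} \approx 1148.9$)
$\frac{-779242 - -864135}{b + n} = \frac{-779242 - -864135}{-638642 + \frac{10340}{9}} = \frac{-779242 + \left(-118203 + 982338\right)}{- \frac{5737438}{9}} = \left(-779242 + 864135\right) \left(- \frac{9}{5737438}\right) = 84893 \left(- \frac{9}{5737438}\right) = - \frac{764037}{5737438}$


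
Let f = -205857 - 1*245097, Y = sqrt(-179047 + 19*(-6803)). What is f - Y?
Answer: -450954 - 12*I*sqrt(2141) ≈ -4.5095e+5 - 555.25*I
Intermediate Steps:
Y = 12*I*sqrt(2141) (Y = sqrt(-179047 - 129257) = sqrt(-308304) = 12*I*sqrt(2141) ≈ 555.25*I)
f = -450954 (f = -205857 - 245097 = -450954)
f - Y = -450954 - 12*I*sqrt(2141)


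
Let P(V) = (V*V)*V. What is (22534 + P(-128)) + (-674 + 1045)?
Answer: -2074247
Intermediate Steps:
P(V) = V³ (P(V) = V²*V = V³)
(22534 + P(-128)) + (-674 + 1045) = (22534 + (-128)³) + (-674 + 1045) = (22534 - 2097152) + 371 = -2074618 + 371 = -2074247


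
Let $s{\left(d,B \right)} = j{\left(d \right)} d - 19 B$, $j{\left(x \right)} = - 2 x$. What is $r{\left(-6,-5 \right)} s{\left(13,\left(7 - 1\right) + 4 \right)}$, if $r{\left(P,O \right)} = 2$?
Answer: $-1056$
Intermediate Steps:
$s{\left(d,B \right)} = - 19 B - 2 d^{2}$ ($s{\left(d,B \right)} = - 2 d d - 19 B = - 2 d^{2} - 19 B = - 19 B - 2 d^{2}$)
$r{\left(-6,-5 \right)} s{\left(13,\left(7 - 1\right) + 4 \right)} = 2 \left(- 19 \left(\left(7 - 1\right) + 4\right) - 2 \cdot 13^{2}\right) = 2 \left(- 19 \left(6 + 4\right) - 338\right) = 2 \left(\left(-19\right) 10 - 338\right) = 2 \left(-190 - 338\right) = 2 \left(-528\right) = -1056$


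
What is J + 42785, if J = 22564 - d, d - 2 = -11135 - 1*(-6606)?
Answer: 69876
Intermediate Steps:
d = -4527 (d = 2 + (-11135 - 1*(-6606)) = 2 + (-11135 + 6606) = 2 - 4529 = -4527)
J = 27091 (J = 22564 - 1*(-4527) = 22564 + 4527 = 27091)
J + 42785 = 27091 + 42785 = 69876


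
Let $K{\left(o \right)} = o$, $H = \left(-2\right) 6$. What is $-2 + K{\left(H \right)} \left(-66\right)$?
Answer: $790$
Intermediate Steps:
$H = -12$
$-2 + K{\left(H \right)} \left(-66\right) = -2 - -792 = -2 + 792 = 790$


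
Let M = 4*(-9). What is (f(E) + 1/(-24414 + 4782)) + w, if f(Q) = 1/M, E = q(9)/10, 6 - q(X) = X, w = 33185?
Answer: 1954462121/58896 ≈ 33185.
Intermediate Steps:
q(X) = 6 - X
M = -36
E = -3/10 (E = (6 - 1*9)/10 = (6 - 9)*(⅒) = -3*⅒ = -3/10 ≈ -0.30000)
f(Q) = -1/36 (f(Q) = 1/(-36) = -1/36)
(f(E) + 1/(-24414 + 4782)) + w = (-1/36 + 1/(-24414 + 4782)) + 33185 = (-1/36 + 1/(-19632)) + 33185 = (-1/36 - 1/19632) + 33185 = -1639/58896 + 33185 = 1954462121/58896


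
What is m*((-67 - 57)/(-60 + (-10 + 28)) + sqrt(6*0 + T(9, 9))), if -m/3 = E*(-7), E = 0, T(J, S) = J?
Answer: 0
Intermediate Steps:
m = 0 (m = -0*(-7) = -3*0 = 0)
m*((-67 - 57)/(-60 + (-10 + 28)) + sqrt(6*0 + T(9, 9))) = 0*((-67 - 57)/(-60 + (-10 + 28)) + sqrt(6*0 + 9)) = 0*(-124/(-60 + 18) + sqrt(0 + 9)) = 0*(-124/(-42) + sqrt(9)) = 0*(-124*(-1/42) + 3) = 0*(62/21 + 3) = 0*(125/21) = 0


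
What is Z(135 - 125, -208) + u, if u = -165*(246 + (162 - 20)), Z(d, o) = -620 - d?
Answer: -64650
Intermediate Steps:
u = -64020 (u = -165*(246 + 142) = -165*388 = -64020)
Z(135 - 125, -208) + u = (-620 - (135 - 125)) - 64020 = (-620 - 1*10) - 64020 = (-620 - 10) - 64020 = -630 - 64020 = -64650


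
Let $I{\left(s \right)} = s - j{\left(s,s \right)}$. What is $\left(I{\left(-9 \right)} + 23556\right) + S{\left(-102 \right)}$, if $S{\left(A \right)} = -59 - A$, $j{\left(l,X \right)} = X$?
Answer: $23599$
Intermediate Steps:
$I{\left(s \right)} = 0$ ($I{\left(s \right)} = s - s = 0$)
$\left(I{\left(-9 \right)} + 23556\right) + S{\left(-102 \right)} = \left(0 + 23556\right) - -43 = 23556 + \left(-59 + 102\right) = 23556 + 43 = 23599$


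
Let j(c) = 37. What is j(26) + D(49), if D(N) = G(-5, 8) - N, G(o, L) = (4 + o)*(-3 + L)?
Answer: -17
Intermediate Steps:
G(o, L) = (-3 + L)*(4 + o)
D(N) = -5 - N (D(N) = (-12 - 3*(-5) + 4*8 + 8*(-5)) - N = (-12 + 15 + 32 - 40) - N = -5 - N)
j(26) + D(49) = 37 + (-5 - 1*49) = 37 + (-5 - 49) = 37 - 54 = -17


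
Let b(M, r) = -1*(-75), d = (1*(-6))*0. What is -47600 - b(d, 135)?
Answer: -47675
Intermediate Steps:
d = 0 (d = -6*0 = 0)
b(M, r) = 75
-47600 - b(d, 135) = -47600 - 1*75 = -47600 - 75 = -47675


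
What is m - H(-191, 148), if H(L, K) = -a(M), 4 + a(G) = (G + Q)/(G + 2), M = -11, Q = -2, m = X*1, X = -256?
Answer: -2327/9 ≈ -258.56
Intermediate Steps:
m = -256 (m = -256*1 = -256)
a(G) = -4 + (-2 + G)/(2 + G) (a(G) = -4 + (G - 2)/(G + 2) = -4 + (-2 + G)/(2 + G))
H(L, K) = 23/9 (H(L, K) = -(-10 - 3*(-11))/(2 - 11) = -(-10 + 33)/(-9) = -(-1)*23/9 = -1*(-23/9) = 23/9)
m - H(-191, 148) = -256 - 1*23/9 = -256 - 23/9 = -2327/9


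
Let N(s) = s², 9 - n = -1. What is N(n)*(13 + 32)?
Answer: 4500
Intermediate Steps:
n = 10 (n = 9 - 1*(-1) = 9 + 1 = 10)
N(n)*(13 + 32) = 10²*(13 + 32) = 100*45 = 4500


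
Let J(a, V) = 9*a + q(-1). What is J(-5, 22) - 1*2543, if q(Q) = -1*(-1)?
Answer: -2587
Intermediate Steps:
q(Q) = 1
J(a, V) = 1 + 9*a (J(a, V) = 9*a + 1 = 1 + 9*a)
J(-5, 22) - 1*2543 = (1 + 9*(-5)) - 1*2543 = (1 - 45) - 2543 = -44 - 2543 = -2587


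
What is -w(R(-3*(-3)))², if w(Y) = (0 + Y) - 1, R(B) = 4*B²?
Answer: -104329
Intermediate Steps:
w(Y) = -1 + Y (w(Y) = Y - 1 = -1 + Y)
-w(R(-3*(-3)))² = -(-1 + 4*(-3*(-3))²)² = -(-1 + 4*9²)² = -(-1 + 4*81)² = -(-1 + 324)² = -1*323² = -1*104329 = -104329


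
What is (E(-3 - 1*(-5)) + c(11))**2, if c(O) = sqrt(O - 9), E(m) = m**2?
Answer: (4 + sqrt(2))**2 ≈ 29.314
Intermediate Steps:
c(O) = sqrt(-9 + O)
(E(-3 - 1*(-5)) + c(11))**2 = ((-3 - 1*(-5))**2 + sqrt(-9 + 11))**2 = ((-3 + 5)**2 + sqrt(2))**2 = (2**2 + sqrt(2))**2 = (4 + sqrt(2))**2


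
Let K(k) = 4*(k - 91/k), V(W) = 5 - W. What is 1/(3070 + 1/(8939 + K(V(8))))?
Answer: 27145/83335153 ≈ 0.00032573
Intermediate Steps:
K(k) = -364/k + 4*k
1/(3070 + 1/(8939 + K(V(8)))) = 1/(3070 + 1/(8939 + (-364/(5 - 1*8) + 4*(5 - 1*8)))) = 1/(3070 + 1/(8939 + (-364/(5 - 8) + 4*(5 - 8)))) = 1/(3070 + 1/(8939 + (-364/(-3) + 4*(-3)))) = 1/(3070 + 1/(8939 + (-364*(-⅓) - 12))) = 1/(3070 + 1/(8939 + (364/3 - 12))) = 1/(3070 + 1/(8939 + 328/3)) = 1/(3070 + 1/(27145/3)) = 1/(3070 + 3/27145) = 1/(83335153/27145) = 27145/83335153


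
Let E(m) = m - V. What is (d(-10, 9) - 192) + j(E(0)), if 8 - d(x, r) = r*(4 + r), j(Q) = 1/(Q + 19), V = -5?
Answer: -7223/24 ≈ -300.96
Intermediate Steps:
E(m) = 5 + m (E(m) = m - 1*(-5) = m + 5 = 5 + m)
j(Q) = 1/(19 + Q)
d(x, r) = 8 - r*(4 + r)
(d(-10, 9) - 192) + j(E(0)) = ((8 - 1*9² - 4*9) - 192) + 1/(19 + (5 + 0)) = ((8 - 1*81 - 36) - 192) + 1/(19 + 5) = ((8 - 81 - 36) - 192) + 1/24 = (-109 - 192) + 1/24 = -301 + 1/24 = -7223/24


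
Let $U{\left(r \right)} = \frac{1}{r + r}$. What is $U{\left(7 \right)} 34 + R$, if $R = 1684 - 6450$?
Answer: $- \frac{33345}{7} \approx -4763.6$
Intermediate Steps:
$U{\left(r \right)} = \frac{1}{2 r}$
$R = -4766$ ($R = 1684 - 6450 = -4766$)
$U{\left(7 \right)} 34 + R = \frac{1}{2 \cdot 7} \cdot 34 - 4766 = \frac{1}{2} \cdot \frac{1}{7} \cdot 34 - 4766 = \frac{1}{14} \cdot 34 - 4766 = \frac{17}{7} - 4766 = - \frac{33345}{7}$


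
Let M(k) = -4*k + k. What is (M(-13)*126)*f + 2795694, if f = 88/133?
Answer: 53179962/19 ≈ 2.7989e+6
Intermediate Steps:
M(k) = -3*k
f = 88/133 (f = 88*(1/133) = 88/133 ≈ 0.66165)
(M(-13)*126)*f + 2795694 = (-3*(-13)*126)*(88/133) + 2795694 = (39*126)*(88/133) + 2795694 = 4914*(88/133) + 2795694 = 61776/19 + 2795694 = 53179962/19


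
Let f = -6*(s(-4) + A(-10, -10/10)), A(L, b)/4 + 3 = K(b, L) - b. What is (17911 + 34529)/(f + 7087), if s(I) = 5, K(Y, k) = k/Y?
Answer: 10488/1373 ≈ 7.6387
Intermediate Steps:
A(L, b) = -12 - 4*b + 4*L/b (A(L, b) = -12 + 4*(L/b - b) = -12 + 4*(-b + L/b) = -12 + (-4*b + 4*L/b) = -12 - 4*b + 4*L/b)
f = -222 (f = -6*(5 + (-12 - (-40)/10 + 4*(-10)/(-10/10))) = -6*(5 + (-12 - (-40)/10 + 4*(-10)/(-10*1/10))) = -6*(5 + (-12 - 4*(-1) + 4*(-10)/(-1))) = -6*(5 + (-12 + 4 + 4*(-10)*(-1))) = -6*(5 + (-12 + 4 + 40)) = -6*(5 + 32) = -6*37 = -222)
(17911 + 34529)/(f + 7087) = (17911 + 34529)/(-222 + 7087) = 52440/6865 = 52440*(1/6865) = 10488/1373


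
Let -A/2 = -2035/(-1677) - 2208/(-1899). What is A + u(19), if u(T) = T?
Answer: 5041475/353847 ≈ 14.248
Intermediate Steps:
A = -1681618/353847 (A = -2*(-2035/(-1677) - 2208/(-1899)) = -2*(-2035*(-1/1677) - 2208*(-1/1899)) = -2*(2035/1677 + 736/633) = -2*840809/353847 = -1681618/353847 ≈ -4.7524)
A + u(19) = -1681618/353847 + 19 = 5041475/353847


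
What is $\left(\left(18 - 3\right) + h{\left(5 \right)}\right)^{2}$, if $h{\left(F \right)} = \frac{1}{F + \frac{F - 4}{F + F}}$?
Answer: $\frac{600625}{2601} \approx 230.92$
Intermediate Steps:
$h{\left(F \right)} = \frac{1}{F + \frac{-4 + F}{2 F}}$
$\left(\left(18 - 3\right) + h{\left(5 \right)}\right)^{2} = \left(\left(18 - 3\right) + 2 \cdot 5 \frac{1}{-4 + 5 + 2 \cdot 5^{2}}\right)^{2} = \left(\left(18 - 3\right) + 2 \cdot 5 \frac{1}{-4 + 5 + 2 \cdot 25}\right)^{2} = \left(15 + 2 \cdot 5 \frac{1}{-4 + 5 + 50}\right)^{2} = \left(15 + 2 \cdot 5 \cdot \frac{1}{51}\right)^{2} = \left(15 + \frac{10}{51}\right)^{2} = \left(\frac{775}{51}\right)^{2} = \frac{600625}{2601}$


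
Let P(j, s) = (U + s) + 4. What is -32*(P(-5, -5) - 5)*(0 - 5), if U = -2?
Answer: -1280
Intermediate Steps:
P(j, s) = 2 + s (P(j, s) = (-2 + s) + 4 = 2 + s)
-32*(P(-5, -5) - 5)*(0 - 5) = -32*((2 - 5) - 5)*(0 - 5) = -32*(-3 - 5)*(-5) = -(-256)*(-5) = -32*40 = -1280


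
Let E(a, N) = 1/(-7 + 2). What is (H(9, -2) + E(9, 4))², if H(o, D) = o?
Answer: 1936/25 ≈ 77.440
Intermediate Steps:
E(a, N) = -⅕ (E(a, N) = 1/(-5) = -⅕)
(H(9, -2) + E(9, 4))² = (9 - ⅕)² = (44/5)² = 1936/25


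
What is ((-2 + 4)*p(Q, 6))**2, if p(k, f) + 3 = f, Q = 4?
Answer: 36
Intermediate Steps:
p(k, f) = -3 + f
((-2 + 4)*p(Q, 6))**2 = ((-2 + 4)*(-3 + 6))**2 = (2*3)**2 = 6**2 = 36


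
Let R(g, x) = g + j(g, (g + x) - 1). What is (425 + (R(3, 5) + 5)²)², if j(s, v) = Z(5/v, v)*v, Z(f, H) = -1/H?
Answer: 224676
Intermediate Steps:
j(s, v) = -1 (j(s, v) = (-1/v)*v = -1)
R(g, x) = -1 + g (R(g, x) = g - 1 = -1 + g)
(425 + (R(3, 5) + 5)²)² = (425 + ((-1 + 3) + 5)²)² = (425 + (2 + 5)²)² = (425 + 7²)² = (425 + 49)² = 474² = 224676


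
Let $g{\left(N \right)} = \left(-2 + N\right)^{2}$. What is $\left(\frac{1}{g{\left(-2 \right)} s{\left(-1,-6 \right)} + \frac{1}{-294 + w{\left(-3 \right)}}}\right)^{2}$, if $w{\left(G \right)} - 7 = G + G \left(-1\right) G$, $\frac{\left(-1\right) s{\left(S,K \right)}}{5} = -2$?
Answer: $\frac{89401}{2288569921} \approx 3.9064 \cdot 10^{-5}$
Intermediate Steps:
$s{\left(S,K \right)} = 10$ ($s{\left(S,K \right)} = \left(-5\right) \left(-2\right) = 10$)
$w{\left(G \right)} = 7 + G - G^{2}$ ($w{\left(G \right)} = 7 + \left(G + G \left(-1\right) G\right) = 7 + \left(G + - G G\right) = 7 - \left(G^{2} - G\right) = 7 + G - G^{2}$)
$\left(\frac{1}{g{\left(-2 \right)} s{\left(-1,-6 \right)} + \frac{1}{-294 + w{\left(-3 \right)}}}\right)^{2} = \left(\frac{1}{\left(-2 - 2\right)^{2} \cdot 10 + \frac{1}{-294 - 5}}\right)^{2} = \left(\frac{1}{\left(-4\right)^{2} \cdot 10 + \frac{1}{-294 - 5}}\right)^{2} = \left(\frac{1}{16 \cdot 10 + \frac{1}{-294 - 5}}\right)^{2} = \left(\frac{1}{160 + \frac{1}{-294 - 5}}\right)^{2} = \left(\frac{1}{160 + \frac{1}{-299}}\right)^{2} = \left(\frac{1}{160 - \frac{1}{299}}\right)^{2} = \left(\frac{1}{\frac{47839}{299}}\right)^{2} = \left(\frac{299}{47839}\right)^{2} = \frac{89401}{2288569921}$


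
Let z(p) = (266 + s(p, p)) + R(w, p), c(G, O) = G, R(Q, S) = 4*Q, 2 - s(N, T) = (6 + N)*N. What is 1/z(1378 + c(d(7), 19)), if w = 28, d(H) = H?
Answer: -1/1926155 ≈ -5.1917e-7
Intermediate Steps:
s(N, T) = 2 - N*(6 + N) (s(N, T) = 2 - (6 + N)*N = 2 - N*(6 + N))
z(p) = 380 - p² - 6*p (z(p) = (266 + (2 - p² - 6*p)) + 4*28 = (268 - p² - 6*p) + 112 = 380 - p² - 6*p)
1/z(1378 + c(d(7), 19)) = 1/(380 - (1378 + 7)² - 6*(1378 + 7)) = 1/(380 - 1*1385² - 6*1385) = 1/(380 - 1*1918225 - 8310) = 1/(380 - 1918225 - 8310) = 1/(-1926155) = -1/1926155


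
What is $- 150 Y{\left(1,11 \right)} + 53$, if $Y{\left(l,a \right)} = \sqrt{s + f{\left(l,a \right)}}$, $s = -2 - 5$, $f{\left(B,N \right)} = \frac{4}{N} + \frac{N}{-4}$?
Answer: $53 - \frac{75 i \sqrt{4543}}{11} \approx 53.0 - 459.56 i$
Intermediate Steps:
$f{\left(B,N \right)} = \frac{4}{N} - \frac{N}{4}$ ($f{\left(B,N \right)} = \frac{4}{N} + N \left(- \frac{1}{4}\right) = \frac{4}{N} - \frac{N}{4}$)
$s = -7$ ($s = -2 - 5 = -7$)
$Y{\left(l,a \right)} = \sqrt{-7 + \frac{4}{a} - \frac{a}{4}}$ ($Y{\left(l,a \right)} = \sqrt{-7 - \left(- \frac{4}{a} + \frac{a}{4}\right)} = \sqrt{-7 + \frac{4}{a} - \frac{a}{4}}$)
$- 150 Y{\left(1,11 \right)} + 53 = - 150 \frac{\sqrt{-28 - 11 + \frac{16}{11}}}{2} + 53 = - 150 \frac{\sqrt{- \frac{413}{11}}}{2} + 53 = - 150 \frac{\frac{1}{11} i \sqrt{4543}}{2} + 53 = - 150 \frac{i \sqrt{4543}}{22} + 53 = - \frac{75 i \sqrt{4543}}{11} + 53 = 53 - \frac{75 i \sqrt{4543}}{11}$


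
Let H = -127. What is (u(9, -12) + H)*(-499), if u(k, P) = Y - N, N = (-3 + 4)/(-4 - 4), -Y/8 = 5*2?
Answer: 825845/8 ≈ 1.0323e+5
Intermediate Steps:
Y = -80 (Y = -40*2 = -8*10 = -80)
N = -1/8 (N = 1/(-8) = 1*(-1/8) = -1/8 ≈ -0.12500)
u(k, P) = -639/8 (u(k, P) = -80 - 1*(-1/8) = -80 + 1/8 = -639/8)
(u(9, -12) + H)*(-499) = (-639/8 - 127)*(-499) = -1655/8*(-499) = 825845/8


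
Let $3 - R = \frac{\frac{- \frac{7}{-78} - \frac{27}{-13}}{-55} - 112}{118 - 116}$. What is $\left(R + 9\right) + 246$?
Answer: $\frac{207253}{660} \approx 314.02$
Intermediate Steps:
$R = \frac{38953}{660}$ ($R = 3 - \frac{\frac{- \frac{7}{-78} - \frac{27}{-13}}{-55} - 112}{118 - 116} = 3 - \frac{\left(\left(-7\right) \left(- \frac{1}{78}\right) - - \frac{27}{13}\right) \left(- \frac{1}{55}\right) - 112}{2} = 3 - \left(\left(\frac{7}{78} + \frac{27}{13}\right) \left(- \frac{1}{55}\right) - 112\right) \frac{1}{2} = 3 - \left(\frac{13}{6} \left(- \frac{1}{55}\right) - 112\right) \frac{1}{2} = 3 - \left(- \frac{13}{330} - 112\right) \frac{1}{2} = 3 - \left(- \frac{36973}{330}\right) \frac{1}{2} = 3 - - \frac{36973}{660} = 3 + \frac{36973}{660} = \frac{38953}{660} \approx 59.02$)
$\left(R + 9\right) + 246 = \left(\frac{38953}{660} + 9\right) + 246 = \frac{44893}{660} + 246 = \frac{207253}{660}$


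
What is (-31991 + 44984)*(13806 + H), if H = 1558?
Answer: 199624452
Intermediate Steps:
(-31991 + 44984)*(13806 + H) = (-31991 + 44984)*(13806 + 1558) = 12993*15364 = 199624452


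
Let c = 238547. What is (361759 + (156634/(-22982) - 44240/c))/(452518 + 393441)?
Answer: 991614168624704/2318895079255343 ≈ 0.42762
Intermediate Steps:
(361759 + (156634/(-22982) - 44240/c))/(452518 + 393441) = (361759 + (156634/(-22982) - 44240/238547))/(452518 + 393441) = (361759 + (156634*(-1/22982) - 44240*1/238547))/845959 = (361759 + (-78317/11491 - 44240/238547))*(1/845959) = (361759 - 19190647239/2741143577)*(1/845959) = (991614168624704/2741143577)*(1/845959) = 991614168624704/2318895079255343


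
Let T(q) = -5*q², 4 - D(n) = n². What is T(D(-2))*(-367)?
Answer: 0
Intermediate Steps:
D(n) = 4 - n²
T(D(-2))*(-367) = -5*(4 - 1*(-2)²)²*(-367) = -5*(4 - 1*4)²*(-367) = -5*(4 - 4)²*(-367) = -5*0²*(-367) = -5*0*(-367) = 0*(-367) = 0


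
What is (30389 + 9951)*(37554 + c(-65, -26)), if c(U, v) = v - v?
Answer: 1514928360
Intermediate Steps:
c(U, v) = 0
(30389 + 9951)*(37554 + c(-65, -26)) = (30389 + 9951)*(37554 + 0) = 40340*37554 = 1514928360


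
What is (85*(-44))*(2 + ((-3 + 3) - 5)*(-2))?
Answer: -44880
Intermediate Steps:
(85*(-44))*(2 + ((-3 + 3) - 5)*(-2)) = -3740*(2 + (0 - 5)*(-2)) = -3740*(2 - 5*(-2)) = -3740*(2 + 10) = -3740*12 = -44880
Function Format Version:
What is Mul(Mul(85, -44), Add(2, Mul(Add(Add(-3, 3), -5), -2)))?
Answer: -44880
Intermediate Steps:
Mul(Mul(85, -44), Add(2, Mul(Add(Add(-3, 3), -5), -2))) = Mul(-3740, Add(2, Mul(Add(0, -5), -2))) = Mul(-3740, Add(2, Mul(-5, -2))) = Mul(-3740, Add(2, 10)) = Mul(-3740, 12) = -44880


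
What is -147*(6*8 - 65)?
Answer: 2499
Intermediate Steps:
-147*(6*8 - 65) = -147*(48 - 65) = -147*(-17) = 2499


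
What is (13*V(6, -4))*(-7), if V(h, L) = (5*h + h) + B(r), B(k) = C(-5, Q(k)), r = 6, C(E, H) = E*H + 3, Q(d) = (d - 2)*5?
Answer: 5551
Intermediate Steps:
Q(d) = -10 + 5*d (Q(d) = (-2 + d)*5 = -10 + 5*d)
C(E, H) = 3 + E*H
B(k) = 53 - 25*k (B(k) = 3 - 5*(-10 + 5*k) = 3 + (50 - 25*k) = 53 - 25*k)
V(h, L) = -97 + 6*h (V(h, L) = (5*h + h) + (53 - 25*6) = 6*h + (53 - 150) = 6*h - 97 = -97 + 6*h)
(13*V(6, -4))*(-7) = (13*(-97 + 6*6))*(-7) = (13*(-97 + 36))*(-7) = (13*(-61))*(-7) = -793*(-7) = 5551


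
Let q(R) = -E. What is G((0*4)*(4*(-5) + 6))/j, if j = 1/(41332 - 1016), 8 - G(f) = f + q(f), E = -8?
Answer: 0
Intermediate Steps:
q(R) = 8 (q(R) = -1*(-8) = 8)
G(f) = -f (G(f) = 8 - (f + 8) = 8 - (8 + f) = 8 + (-8 - f) = -f)
j = 1/40316 ≈ 2.4804e-5
G((0*4)*(4*(-5) + 6))/j = (-0*4*(4*(-5) + 6))/(1/40316) = -0*(-20 + 6)*40316 = -0*(-14)*40316 = -1*0*40316 = 0*40316 = 0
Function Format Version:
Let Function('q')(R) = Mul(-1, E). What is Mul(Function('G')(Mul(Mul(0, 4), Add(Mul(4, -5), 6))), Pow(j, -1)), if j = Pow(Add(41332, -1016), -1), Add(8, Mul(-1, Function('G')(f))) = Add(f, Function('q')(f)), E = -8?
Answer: 0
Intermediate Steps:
Function('q')(R) = 8 (Function('q')(R) = Mul(-1, -8) = 8)
Function('G')(f) = Mul(-1, f) (Function('G')(f) = Add(8, Mul(-1, Add(f, 8))) = Add(8, Mul(-1, Add(8, f))) = Add(8, Add(-8, Mul(-1, f))) = Mul(-1, f))
j = Rational(1, 40316) (j = Pow(40316, -1) = Rational(1, 40316) ≈ 2.4804e-5)
Mul(Function('G')(Mul(Mul(0, 4), Add(Mul(4, -5), 6))), Pow(j, -1)) = Mul(Mul(-1, Mul(Mul(0, 4), Add(Mul(4, -5), 6))), Pow(Rational(1, 40316), -1)) = Mul(Mul(-1, Mul(0, Add(-20, 6))), 40316) = Mul(Mul(-1, Mul(0, -14)), 40316) = Mul(Mul(-1, 0), 40316) = Mul(0, 40316) = 0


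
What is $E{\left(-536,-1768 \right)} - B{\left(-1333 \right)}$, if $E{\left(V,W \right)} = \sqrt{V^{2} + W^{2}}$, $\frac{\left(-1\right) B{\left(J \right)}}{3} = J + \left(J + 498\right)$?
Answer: $-6504 + 8 \sqrt{53330} \approx -4656.5$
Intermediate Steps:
$B{\left(J \right)} = -1494 - 6 J$ ($B{\left(J \right)} = - 3 \left(J + \left(J + 498\right)\right) = - 3 \left(J + \left(498 + J\right)\right) = - 3 \left(498 + 2 J\right) = -1494 - 6 J$)
$E{\left(-536,-1768 \right)} - B{\left(-1333 \right)} = \sqrt{\left(-536\right)^{2} + \left(-1768\right)^{2}} - \left(-1494 - -7998\right) = \sqrt{287296 + 3125824} - \left(-1494 + 7998\right) = \sqrt{3413120} - 6504 = 8 \sqrt{53330} - 6504 = -6504 + 8 \sqrt{53330}$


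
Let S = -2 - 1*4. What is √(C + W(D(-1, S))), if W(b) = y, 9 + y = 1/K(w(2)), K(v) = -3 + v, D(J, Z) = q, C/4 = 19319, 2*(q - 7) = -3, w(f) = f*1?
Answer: √77266 ≈ 277.97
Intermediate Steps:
w(f) = f
q = 11/2 (q = 7 + (½)*(-3) = 7 - 3/2 = 11/2 ≈ 5.5000)
C = 77276 (C = 4*19319 = 77276)
S = -6 (S = -2 - 4 = -6)
D(J, Z) = 11/2
y = -10 (y = -9 + 1/(-3 + 2) = -9 + 1/(-1) = -9 - 1 = -10)
W(b) = -10
√(C + W(D(-1, S))) = √(77276 - 10) = √77266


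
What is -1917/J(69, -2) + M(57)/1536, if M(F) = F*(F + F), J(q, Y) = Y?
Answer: 246459/256 ≈ 962.73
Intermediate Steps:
M(F) = 2*F² (M(F) = F*(2*F) = 2*F²)
-1917/J(69, -2) + M(57)/1536 = -1917/(-2) + (2*57²)/1536 = -1917*(-½) + (2*3249)*(1/1536) = 1917/2 + 6498*(1/1536) = 1917/2 + 1083/256 = 246459/256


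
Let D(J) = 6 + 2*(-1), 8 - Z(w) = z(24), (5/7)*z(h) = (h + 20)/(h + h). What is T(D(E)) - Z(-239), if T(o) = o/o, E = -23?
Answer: -343/60 ≈ -5.7167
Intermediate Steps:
z(h) = 7*(20 + h)/(10*h) (z(h) = 7*((h + 20)/(h + h))/5 = 7*((20 + h)/((2*h)))/5 = 7*((20 + h)*(1/(2*h)))/5 = 7*((20 + h)/(2*h))/5 = 7*(20 + h)/(10*h))
Z(w) = 403/60 (Z(w) = 8 - (7/10 + 14/24) = 8 - (7/10 + 14*(1/24)) = 8 - (7/10 + 7/12) = 8 - 1*77/60 = 8 - 77/60 = 403/60)
D(J) = 4 (D(J) = 6 - 2 = 4)
T(o) = 1
T(D(E)) - Z(-239) = 1 - 1*403/60 = 1 - 403/60 = -343/60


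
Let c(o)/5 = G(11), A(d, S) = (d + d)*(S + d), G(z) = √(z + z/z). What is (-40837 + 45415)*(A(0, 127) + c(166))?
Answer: 45780*√3 ≈ 79293.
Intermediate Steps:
G(z) = √(1 + z) (G(z) = √(z + 1) = √(1 + z))
A(d, S) = 2*d*(S + d) (A(d, S) = (2*d)*(S + d) = 2*d*(S + d))
c(o) = 10*√3 (c(o) = 5*√(1 + 11) = 5*√12 = 5*(2*√3) = 10*√3)
(-40837 + 45415)*(A(0, 127) + c(166)) = (-40837 + 45415)*(2*0*(127 + 0) + 10*√3) = 4578*(2*0*127 + 10*√3) = 4578*(0 + 10*√3) = 4578*(10*√3) = 45780*√3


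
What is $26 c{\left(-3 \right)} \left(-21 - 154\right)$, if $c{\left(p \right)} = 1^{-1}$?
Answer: $-4550$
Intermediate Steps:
$c{\left(p \right)} = 1$
$26 c{\left(-3 \right)} \left(-21 - 154\right) = 26 \cdot 1 \left(-21 - 154\right) = 26 \left(-175\right) = -4550$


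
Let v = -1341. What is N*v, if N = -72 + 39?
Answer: 44253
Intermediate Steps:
N = -33
N*v = -33*(-1341) = 44253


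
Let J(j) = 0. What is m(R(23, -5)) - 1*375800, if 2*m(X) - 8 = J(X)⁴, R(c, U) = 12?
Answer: -375796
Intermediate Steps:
m(X) = 4 (m(X) = 4 + (½)*0⁴ = 4 + (½)*0 = 4 + 0 = 4)
m(R(23, -5)) - 1*375800 = 4 - 1*375800 = 4 - 375800 = -375796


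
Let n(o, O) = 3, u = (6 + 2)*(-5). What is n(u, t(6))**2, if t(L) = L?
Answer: 9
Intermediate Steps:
u = -40 (u = 8*(-5) = -40)
n(u, t(6))**2 = 3**2 = 9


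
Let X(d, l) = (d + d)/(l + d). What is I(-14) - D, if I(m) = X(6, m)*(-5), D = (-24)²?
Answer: -1137/2 ≈ -568.50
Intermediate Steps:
X(d, l) = 2*d/(d + l) (X(d, l) = (2*d)/(d + l) = 2*d/(d + l))
D = 576
I(m) = -60/(6 + m) (I(m) = (2*6/(6 + m))*(-5) = (12/(6 + m))*(-5) = -60/(6 + m))
I(-14) - D = -60/(6 - 14) - 1*576 = -60/(-8) - 576 = -60*(-⅛) - 576 = 15/2 - 576 = -1137/2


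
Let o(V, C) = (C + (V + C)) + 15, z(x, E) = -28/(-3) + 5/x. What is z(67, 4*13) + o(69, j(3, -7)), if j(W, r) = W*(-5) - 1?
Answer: 12343/201 ≈ 61.408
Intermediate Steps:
j(W, r) = -1 - 5*W (j(W, r) = -5*W - 1 = -1 - 5*W)
z(x, E) = 28/3 + 5/x (z(x, E) = -28*(-1/3) + 5/x = 28/3 + 5/x)
o(V, C) = 15 + V + 2*C (o(V, C) = (C + (C + V)) + 15 = (V + 2*C) + 15 = 15 + V + 2*C)
z(67, 4*13) + o(69, j(3, -7)) = (28/3 + 5/67) + (15 + 69 + 2*(-1 - 5*3)) = (28/3 + 5*(1/67)) + (15 + 69 + 2*(-1 - 15)) = (28/3 + 5/67) + (15 + 69 + 2*(-16)) = 1891/201 + (15 + 69 - 32) = 1891/201 + 52 = 12343/201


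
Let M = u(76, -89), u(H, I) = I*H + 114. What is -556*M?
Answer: 3697400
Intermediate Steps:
u(H, I) = 114 + H*I (u(H, I) = H*I + 114 = 114 + H*I)
M = -6650 (M = 114 + 76*(-89) = 114 - 6764 = -6650)
-556*M = -556*(-6650) = 3697400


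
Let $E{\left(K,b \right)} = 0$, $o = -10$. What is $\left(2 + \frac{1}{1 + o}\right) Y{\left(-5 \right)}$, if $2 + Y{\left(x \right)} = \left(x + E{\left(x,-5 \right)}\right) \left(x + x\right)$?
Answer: $\frac{272}{3} \approx 90.667$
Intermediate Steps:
$Y{\left(x \right)} = -2 + 2 x^{2}$ ($Y{\left(x \right)} = -2 + \left(x + 0\right) \left(x + x\right) = -2 + x 2 x = -2 + 2 x^{2}$)
$\left(2 + \frac{1}{1 + o}\right) Y{\left(-5 \right)} = \left(2 + \frac{1}{1 - 10}\right) \left(-2 + 2 \left(-5\right)^{2}\right) = \left(2 + \frac{1}{-9}\right) \left(-2 + 2 \cdot 25\right) = \left(2 - \frac{1}{9}\right) \left(-2 + 50\right) = \frac{17}{9} \cdot 48 = \frac{272}{3}$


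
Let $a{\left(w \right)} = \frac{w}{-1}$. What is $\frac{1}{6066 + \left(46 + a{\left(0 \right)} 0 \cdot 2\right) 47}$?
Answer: $\frac{1}{8228} \approx 0.00012154$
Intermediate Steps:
$a{\left(w \right)} = - w$ ($a{\left(w \right)} = w \left(-1\right) = - w$)
$\frac{1}{6066 + \left(46 + a{\left(0 \right)} 0 \cdot 2\right) 47} = \frac{1}{6066 + \left(46 + \left(-1\right) 0 \cdot 0 \cdot 2\right) 47} = \frac{1}{6066 + \left(46 + 0 \cdot 0 \cdot 2\right) 47} = \frac{1}{6066 + \left(46 + 0 \cdot 2\right) 47} = \frac{1}{6066 + \left(46 + 0\right) 47} = \frac{1}{6066 + 46 \cdot 47} = \frac{1}{6066 + 2162} = \frac{1}{8228}$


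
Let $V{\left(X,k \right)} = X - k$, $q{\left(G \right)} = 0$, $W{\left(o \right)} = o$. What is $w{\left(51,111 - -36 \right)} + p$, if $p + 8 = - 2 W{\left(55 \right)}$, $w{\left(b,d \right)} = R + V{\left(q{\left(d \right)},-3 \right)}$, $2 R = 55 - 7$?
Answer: $-91$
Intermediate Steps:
$R = 24$ ($R = \frac{55 - 7}{2} = \frac{1}{2} \cdot 48 = 24$)
$w{\left(b,d \right)} = 27$ ($w{\left(b,d \right)} = 24 + \left(0 - -3\right) = 24 + \left(0 + 3\right) = 24 + 3 = 27$)
$p = -118$ ($p = -8 - 110 = -118$)
$w{\left(51,111 - -36 \right)} + p = 27 - 118 = -91$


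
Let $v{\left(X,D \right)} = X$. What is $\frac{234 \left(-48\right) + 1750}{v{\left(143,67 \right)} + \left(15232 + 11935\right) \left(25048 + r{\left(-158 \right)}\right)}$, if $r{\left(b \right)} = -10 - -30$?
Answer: $- \frac{9482}{681022499} \approx -1.3923 \cdot 10^{-5}$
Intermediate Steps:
$r{\left(b \right)} = 20$ ($r{\left(b \right)} = -10 + 30 = 20$)
$\frac{234 \left(-48\right) + 1750}{v{\left(143,67 \right)} + \left(15232 + 11935\right) \left(25048 + r{\left(-158 \right)}\right)} = \frac{234 \left(-48\right) + 1750}{143 + \left(15232 + 11935\right) \left(25048 + 20\right)} = \frac{-11232 + 1750}{143 + 27167 \cdot 25068} = - \frac{9482}{143 + 681022356} = - \frac{9482}{681022499}$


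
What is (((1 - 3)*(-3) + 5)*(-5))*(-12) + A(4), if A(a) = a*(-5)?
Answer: 640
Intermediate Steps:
A(a) = -5*a
(((1 - 3)*(-3) + 5)*(-5))*(-12) + A(4) = (((1 - 3)*(-3) + 5)*(-5))*(-12) - 5*4 = ((-2*(-3) + 5)*(-5))*(-12) - 20 = ((6 + 5)*(-5))*(-12) - 20 = (11*(-5))*(-12) - 20 = -55*(-12) - 20 = 660 - 20 = 640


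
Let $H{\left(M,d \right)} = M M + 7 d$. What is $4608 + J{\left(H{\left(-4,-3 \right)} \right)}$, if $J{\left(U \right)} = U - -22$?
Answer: $4625$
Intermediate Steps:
$H{\left(M,d \right)} = M^{2} + 7 d$
$J{\left(U \right)} = 22 + U$ ($J{\left(U \right)} = U + 22 = 22 + U$)
$4608 + J{\left(H{\left(-4,-3 \right)} \right)} = 4608 + \left(22 + \left(\left(-4\right)^{2} + 7 \left(-3\right)\right)\right) = 4608 + \left(22 + \left(16 - 21\right)\right) = 4608 + \left(22 - 5\right) = 4608 + 17 = 4625$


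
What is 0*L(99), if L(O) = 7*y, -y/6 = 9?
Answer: 0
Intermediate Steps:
y = -54 (y = -6*9 = -54)
L(O) = -378 (L(O) = 7*(-54) = -378)
0*L(99) = 0*(-378) = 0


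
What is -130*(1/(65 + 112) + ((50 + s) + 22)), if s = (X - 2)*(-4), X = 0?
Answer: -1840930/177 ≈ -10401.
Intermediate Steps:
s = 8 (s = (0 - 2)*(-4) = -2*(-4) = 8)
-130*(1/(65 + 112) + ((50 + s) + 22)) = -130*(1/(65 + 112) + ((50 + 8) + 22)) = -130*(1/177 + (58 + 22)) = -130*(1/177 + 80) = -130*14161/177 = -1840930/177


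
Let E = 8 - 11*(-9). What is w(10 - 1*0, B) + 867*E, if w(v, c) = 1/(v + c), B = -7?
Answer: 278308/3 ≈ 92769.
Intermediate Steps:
E = 107 (E = 8 + 99 = 107)
w(v, c) = 1/(c + v)
w(10 - 1*0, B) + 867*E = 1/(-7 + (10 - 1*0)) + 867*107 = 1/(-7 + (10 + 0)) + 92769 = 1/(-7 + 10) + 92769 = 1/3 + 92769 = ⅓ + 92769 = 278308/3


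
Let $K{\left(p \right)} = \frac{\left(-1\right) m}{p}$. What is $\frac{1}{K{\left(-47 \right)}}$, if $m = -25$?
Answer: $- \frac{47}{25} \approx -1.88$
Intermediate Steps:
$K{\left(p \right)} = \frac{25}{p}$ ($K{\left(p \right)} = \frac{\left(-1\right) \left(-25\right)}{p} = \frac{25}{p}$)
$\frac{1}{K{\left(-47 \right)}} = \frac{1}{25 \frac{1}{-47}} = \frac{1}{25 \left(- \frac{1}{47}\right)} = \frac{1}{- \frac{25}{47}} = - \frac{47}{25}$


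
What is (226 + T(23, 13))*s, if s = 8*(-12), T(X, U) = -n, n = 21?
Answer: -19680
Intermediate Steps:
T(X, U) = -21 (T(X, U) = -1*21 = -21)
s = -96
(226 + T(23, 13))*s = (226 - 21)*(-96) = 205*(-96) = -19680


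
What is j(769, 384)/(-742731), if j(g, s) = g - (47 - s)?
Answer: -1106/742731 ≈ -0.0014891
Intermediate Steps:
j(g, s) = -47 + g + s (j(g, s) = g + (-47 + s) = -47 + g + s)
j(769, 384)/(-742731) = (-47 + 769 + 384)/(-742731) = 1106*(-1/742731) = -1106/742731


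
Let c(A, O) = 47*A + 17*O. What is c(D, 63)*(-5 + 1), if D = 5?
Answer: -5224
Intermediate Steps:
c(A, O) = 17*O + 47*A
c(D, 63)*(-5 + 1) = (17*63 + 47*5)*(-5 + 1) = (1071 + 235)*(-4) = 1306*(-4) = -5224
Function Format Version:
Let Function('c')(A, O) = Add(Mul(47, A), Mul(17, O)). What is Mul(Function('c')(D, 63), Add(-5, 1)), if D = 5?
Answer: -5224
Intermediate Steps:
Function('c')(A, O) = Add(Mul(17, O), Mul(47, A))
Mul(Function('c')(D, 63), Add(-5, 1)) = Mul(Add(Mul(17, 63), Mul(47, 5)), Add(-5, 1)) = Mul(Add(1071, 235), -4) = Mul(1306, -4) = -5224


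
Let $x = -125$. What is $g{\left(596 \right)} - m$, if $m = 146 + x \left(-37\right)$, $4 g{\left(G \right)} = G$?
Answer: $-4622$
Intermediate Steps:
$g{\left(G \right)} = \frac{G}{4}$
$m = 4771$ ($m = 146 - -4625 = 146 + 4625 = 4771$)
$g{\left(596 \right)} - m = \frac{1}{4} \cdot 596 - 4771 = 149 - 4771 = -4622$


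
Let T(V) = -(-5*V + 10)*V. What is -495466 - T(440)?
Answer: -1459066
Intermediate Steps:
T(V) = -V*(10 - 5*V) (T(V) = -(10 - 5*V)*V = -V*(10 - 5*V))
-495466 - T(440) = -495466 - 5*440*(-2 + 440) = -495466 - 5*440*438 = -495466 - 1*963600 = -495466 - 963600 = -1459066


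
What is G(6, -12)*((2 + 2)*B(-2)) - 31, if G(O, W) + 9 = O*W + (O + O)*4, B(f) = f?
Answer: 233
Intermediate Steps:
G(O, W) = -9 + 8*O + O*W (G(O, W) = -9 + (O*W + (O + O)*4) = -9 + (O*W + (2*O)*4) = -9 + (O*W + 8*O) = -9 + (8*O + O*W) = -9 + 8*O + O*W)
G(6, -12)*((2 + 2)*B(-2)) - 31 = (-9 + 8*6 + 6*(-12))*((2 + 2)*(-2)) - 31 = (-9 + 48 - 72)*(4*(-2)) - 31 = -33*(-8) - 31 = 264 - 31 = 233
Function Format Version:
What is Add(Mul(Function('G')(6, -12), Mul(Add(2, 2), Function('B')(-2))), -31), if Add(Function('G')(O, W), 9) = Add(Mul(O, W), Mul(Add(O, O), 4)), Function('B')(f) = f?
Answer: 233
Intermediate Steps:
Function('G')(O, W) = Add(-9, Mul(8, O), Mul(O, W)) (Function('G')(O, W) = Add(-9, Add(Mul(O, W), Mul(Add(O, O), 4))) = Add(-9, Add(Mul(O, W), Mul(Mul(2, O), 4))) = Add(-9, Add(Mul(O, W), Mul(8, O))) = Add(-9, Add(Mul(8, O), Mul(O, W))) = Add(-9, Mul(8, O), Mul(O, W)))
Add(Mul(Function('G')(6, -12), Mul(Add(2, 2), Function('B')(-2))), -31) = Add(Mul(Add(-9, Mul(8, 6), Mul(6, -12)), Mul(Add(2, 2), -2)), -31) = Add(Mul(Add(-9, 48, -72), Mul(4, -2)), -31) = Add(Mul(-33, -8), -31) = Add(264, -31) = 233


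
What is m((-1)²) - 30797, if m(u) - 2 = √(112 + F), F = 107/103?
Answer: -30795 + √1199229/103 ≈ -30784.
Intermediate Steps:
F = 107/103 (F = 107*(1/103) = 107/103 ≈ 1.0388)
m(u) = 2 + √1199229/103 (m(u) = 2 + √(112 + 107/103) = 2 + √(11643/103) = 2 + √1199229/103)
m((-1)²) - 30797 = (2 + √1199229/103) - 30797 = -30795 + √1199229/103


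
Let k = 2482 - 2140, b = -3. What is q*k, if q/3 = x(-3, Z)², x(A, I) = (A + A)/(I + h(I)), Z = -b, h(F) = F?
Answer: 1026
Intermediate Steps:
Z = 3 (Z = -1*(-3) = 3)
x(A, I) = A/I (x(A, I) = (A + A)/(I + I) = (2*A)/((2*I)) = (2*A)*(1/(2*I)) = A/I)
q = 3 (q = 3*(-3/3)² = 3*(-3*⅓)² = 3*(-1)² = 3*1 = 3)
k = 342
q*k = 3*342 = 1026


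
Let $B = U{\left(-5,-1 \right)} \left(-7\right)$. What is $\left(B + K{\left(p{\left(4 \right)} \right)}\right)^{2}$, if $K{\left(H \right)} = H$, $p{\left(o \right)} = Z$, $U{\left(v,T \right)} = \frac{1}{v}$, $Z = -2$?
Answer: $\frac{9}{25} \approx 0.36$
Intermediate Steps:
$p{\left(o \right)} = -2$
$B = \frac{7}{5}$ ($B = \frac{1}{-5} \left(-7\right) = \left(- \frac{1}{5}\right) \left(-7\right) = \frac{7}{5} \approx 1.4$)
$\left(B + K{\left(p{\left(4 \right)} \right)}\right)^{2} = \left(\frac{7}{5} - 2\right)^{2} = \left(- \frac{3}{5}\right)^{2} = \frac{9}{25}$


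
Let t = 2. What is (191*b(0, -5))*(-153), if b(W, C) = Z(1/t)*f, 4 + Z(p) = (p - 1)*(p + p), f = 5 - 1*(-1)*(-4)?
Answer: 263007/2 ≈ 1.3150e+5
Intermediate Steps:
f = 1 (f = 5 + 1*(-4) = 5 - 4 = 1)
Z(p) = -4 + 2*p*(-1 + p) (Z(p) = -4 + (p - 1)*(p + p) = -4 + (-1 + p)*(2*p) = -4 + 2*p*(-1 + p))
b(W, C) = -9/2 (b(W, C) = (-4 - 2/2 + 2*(1/2)²)*1 = (-4 - 2*½ + 2*(½)²)*1 = (-4 - 1 + 2*(¼))*1 = (-4 - 1 + ½)*1 = -9/2*1 = -9/2)
(191*b(0, -5))*(-153) = (191*(-9/2))*(-153) = -1719/2*(-153) = 263007/2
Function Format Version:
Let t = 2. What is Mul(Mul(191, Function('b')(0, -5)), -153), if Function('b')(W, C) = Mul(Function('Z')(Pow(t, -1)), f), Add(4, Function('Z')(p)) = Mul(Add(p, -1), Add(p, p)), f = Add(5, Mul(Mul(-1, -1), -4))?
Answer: Rational(263007, 2) ≈ 1.3150e+5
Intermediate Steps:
f = 1 (f = Add(5, Mul(1, -4)) = Add(5, -4) = 1)
Function('Z')(p) = Add(-4, Mul(2, p, Add(-1, p))) (Function('Z')(p) = Add(-4, Mul(Add(p, -1), Add(p, p))) = Add(-4, Mul(Add(-1, p), Mul(2, p))) = Add(-4, Mul(2, p, Add(-1, p))))
Function('b')(W, C) = Rational(-9, 2) (Function('b')(W, C) = Mul(Add(-4, Mul(-2, Pow(2, -1)), Mul(2, Pow(Pow(2, -1), 2))), 1) = Mul(Add(-4, Mul(-2, Rational(1, 2)), Mul(2, Pow(Rational(1, 2), 2))), 1) = Mul(Add(-4, -1, Mul(2, Rational(1, 4))), 1) = Mul(Add(-4, -1, Rational(1, 2)), 1) = Mul(Rational(-9, 2), 1) = Rational(-9, 2))
Mul(Mul(191, Function('b')(0, -5)), -153) = Mul(Mul(191, Rational(-9, 2)), -153) = Mul(Rational(-1719, 2), -153) = Rational(263007, 2)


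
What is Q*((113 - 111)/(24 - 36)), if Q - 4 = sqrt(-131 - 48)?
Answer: -2/3 - I*sqrt(179)/6 ≈ -0.66667 - 2.2298*I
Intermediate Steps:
Q = 4 + I*sqrt(179) (Q = 4 + sqrt(-131 - 48) = 4 + sqrt(-179) = 4 + I*sqrt(179) ≈ 4.0 + 13.379*I)
Q*((113 - 111)/(24 - 36)) = (4 + I*sqrt(179))*((113 - 111)/(24 - 36)) = (4 + I*sqrt(179))*(2/(-12)) = (4 + I*sqrt(179))*(2*(-1/12)) = (4 + I*sqrt(179))*(-1/6) = -2/3 - I*sqrt(179)/6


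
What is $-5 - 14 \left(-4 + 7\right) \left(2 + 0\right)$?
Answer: $-89$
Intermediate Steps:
$-5 - 14 \left(-4 + 7\right) \left(2 + 0\right) = -5 - 14 \cdot 3 \cdot 2 = -5 - 84 = -89$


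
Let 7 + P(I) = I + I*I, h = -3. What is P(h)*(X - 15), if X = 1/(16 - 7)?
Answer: 134/9 ≈ 14.889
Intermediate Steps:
X = 1/9 ≈ 0.11111
P(I) = -7 + I + I**2 (P(I) = -7 + (I + I*I) = -7 + (I + I**2) = -7 + I + I**2)
P(h)*(X - 15) = (-7 - 3 + (-3)**2)*(1/9 - 15) = (-7 - 3 + 9)*(-134/9) = -1*(-134/9) = 134/9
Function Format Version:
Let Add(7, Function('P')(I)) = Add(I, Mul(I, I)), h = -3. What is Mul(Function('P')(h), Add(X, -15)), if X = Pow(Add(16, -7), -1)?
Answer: Rational(134, 9) ≈ 14.889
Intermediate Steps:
X = Rational(1, 9) (X = Pow(9, -1) = Rational(1, 9) ≈ 0.11111)
Function('P')(I) = Add(-7, I, Pow(I, 2)) (Function('P')(I) = Add(-7, Add(I, Mul(I, I))) = Add(-7, Add(I, Pow(I, 2))) = Add(-7, I, Pow(I, 2)))
Mul(Function('P')(h), Add(X, -15)) = Mul(Add(-7, -3, Pow(-3, 2)), Add(Rational(1, 9), -15)) = Mul(Add(-7, -3, 9), Rational(-134, 9)) = Mul(-1, Rational(-134, 9)) = Rational(134, 9)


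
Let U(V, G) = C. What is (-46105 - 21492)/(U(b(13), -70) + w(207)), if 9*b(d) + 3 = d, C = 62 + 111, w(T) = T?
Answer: -67597/380 ≈ -177.89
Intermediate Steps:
C = 173
b(d) = -1/3 + d/9
U(V, G) = 173
(-46105 - 21492)/(U(b(13), -70) + w(207)) = (-46105 - 21492)/(173 + 207) = -67597/380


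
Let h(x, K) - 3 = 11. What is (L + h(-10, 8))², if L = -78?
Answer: 4096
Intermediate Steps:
h(x, K) = 14 (h(x, K) = 3 + 11 = 14)
(L + h(-10, 8))² = (-78 + 14)² = (-64)² = 4096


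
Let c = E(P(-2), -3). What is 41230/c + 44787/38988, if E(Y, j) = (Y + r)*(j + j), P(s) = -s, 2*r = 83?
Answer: -59103179/376884 ≈ -156.82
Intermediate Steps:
r = 83/2 (r = (½)*83 = 83/2 ≈ 41.500)
E(Y, j) = 2*j*(83/2 + Y) (E(Y, j) = (Y + 83/2)*(j + j) = (83/2 + Y)*(2*j) = 2*j*(83/2 + Y))
c = -261 (c = -3*(83 + 2*(-1*(-2))) = -3*(83 + 2*2) = -3*(83 + 4) = -3*87 = -261)
41230/c + 44787/38988 = 41230/(-261) + 44787/38988 = 41230*(-1/261) + 44787*(1/38988) = -41230/261 + 14929/12996 = -59103179/376884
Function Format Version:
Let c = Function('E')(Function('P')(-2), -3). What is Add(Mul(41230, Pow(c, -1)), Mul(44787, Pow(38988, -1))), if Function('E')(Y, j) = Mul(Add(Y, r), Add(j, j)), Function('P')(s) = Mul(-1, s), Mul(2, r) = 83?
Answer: Rational(-59103179, 376884) ≈ -156.82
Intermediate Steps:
r = Rational(83, 2) (r = Mul(Rational(1, 2), 83) = Rational(83, 2) ≈ 41.500)
Function('E')(Y, j) = Mul(2, j, Add(Rational(83, 2), Y)) (Function('E')(Y, j) = Mul(Add(Y, Rational(83, 2)), Add(j, j)) = Mul(Add(Rational(83, 2), Y), Mul(2, j)) = Mul(2, j, Add(Rational(83, 2), Y)))
c = -261 (c = Mul(-3, Add(83, Mul(2, Mul(-1, -2)))) = Mul(-3, Add(83, Mul(2, 2))) = Mul(-3, Add(83, 4)) = Mul(-3, 87) = -261)
Add(Mul(41230, Pow(c, -1)), Mul(44787, Pow(38988, -1))) = Add(Mul(41230, Pow(-261, -1)), Mul(44787, Pow(38988, -1))) = Add(Mul(41230, Rational(-1, 261)), Mul(44787, Rational(1, 38988))) = Add(Rational(-41230, 261), Rational(14929, 12996)) = Rational(-59103179, 376884)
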